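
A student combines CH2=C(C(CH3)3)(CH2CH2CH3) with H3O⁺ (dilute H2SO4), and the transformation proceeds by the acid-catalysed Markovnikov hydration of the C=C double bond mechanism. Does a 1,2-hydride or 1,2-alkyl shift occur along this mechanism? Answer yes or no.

The first-formed carbocation is tertiary.
No single 1,2-shift to an adjacent carbon would produce a more-substituted cation than the one already present, so no rearrangement occurs.

no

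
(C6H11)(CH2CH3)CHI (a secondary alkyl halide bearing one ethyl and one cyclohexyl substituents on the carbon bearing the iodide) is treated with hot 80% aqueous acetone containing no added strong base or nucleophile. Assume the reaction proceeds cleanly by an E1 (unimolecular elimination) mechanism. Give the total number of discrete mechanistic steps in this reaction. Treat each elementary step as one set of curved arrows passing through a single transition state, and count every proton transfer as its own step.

3

Step 1: Ionisation: the C–I σ-bond cleaves heterolytically; both bonding electrons depart with I⁻, leaving a secondary carbocation at the α-carbon.
Step 2: Carbocation rearrangement: a 1,2-hydride shift from the adjacent cyclohexyl carbon converts the initially-formed secondary cation into the more stable tertiary cation.
Step 3: A water molecule (solvent) deprotonates a β-carbon; as the C–H bond breaks, those electrons form the new alkene π bond.
Total: 3 elementary steps.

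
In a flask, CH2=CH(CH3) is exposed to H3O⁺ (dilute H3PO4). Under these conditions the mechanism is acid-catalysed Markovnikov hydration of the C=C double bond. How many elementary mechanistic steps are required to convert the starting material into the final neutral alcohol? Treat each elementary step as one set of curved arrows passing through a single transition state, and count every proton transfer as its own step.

3

Step 1: Electrophilic addition begins with the π(C=C) electrons forming a bond to the proton of H3O⁺. Following Markovnikov's rule, the resulting cation is secondary. H2O is released.
(No 1,2-shift: no single shift to an adjacent carbon would give a more stable cation.)
Step 2: Nucleophilic capture of the cation by H2O produces the protonated alcohol (an oxonium ion).
Step 3: H2O removes a proton from the oxonium oxygen, regenerating H3O⁺ and giving the neutral alcohol.
Total: 3 elementary steps.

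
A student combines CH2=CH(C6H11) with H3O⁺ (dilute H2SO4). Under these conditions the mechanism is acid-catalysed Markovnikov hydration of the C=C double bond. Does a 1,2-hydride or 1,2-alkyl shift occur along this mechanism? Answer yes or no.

yes

The first-formed carbocation is secondary.
The adjacent cyclohexyl carbon already bears 2 other carbon substituents and has a hydrogen to migrate; after a 1,2-hydride shift from that carbon the positive charge sits on a tertiary centre.
Tertiary is more stable than secondary, so the shift occurs.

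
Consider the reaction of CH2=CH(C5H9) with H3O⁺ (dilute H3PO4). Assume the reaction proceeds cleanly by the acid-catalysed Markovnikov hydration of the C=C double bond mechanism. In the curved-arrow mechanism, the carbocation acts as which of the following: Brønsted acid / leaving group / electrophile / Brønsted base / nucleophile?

electrophile

Step 3: A lone pair on the oxygen of H2O attacks the carbocation, forming a C–O bond and an oxonium ion (a protonated alcohol).
The carbocation accepts an electron pair into an empty or π* orbital — it is the electrophile.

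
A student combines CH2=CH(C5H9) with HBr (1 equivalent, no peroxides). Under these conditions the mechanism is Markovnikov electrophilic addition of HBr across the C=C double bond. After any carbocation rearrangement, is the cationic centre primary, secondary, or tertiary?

Step 1: The π electrons of the C=C bond attack a proton of HBr; Markovnikov addition places the new C–H on the less-substituted alkene carbon, so the positive charge ends up on the more-substituted carbon — a secondary carbocation. The H–Br bond breaks heterolytically, releasing Br⁻.
Step 2: A 1,2-hydride shift from the adjacent cyclopentyl carbon moves the positive charge from the secondary centre to an adjacent carbon, generating a more stable tertiary carbocation.
The cation rearranges from secondary to tertiary via a 1,2-hydride shift from the adjacent cyclopentyl carbon; the tertiary cation is what reacts next.

tertiary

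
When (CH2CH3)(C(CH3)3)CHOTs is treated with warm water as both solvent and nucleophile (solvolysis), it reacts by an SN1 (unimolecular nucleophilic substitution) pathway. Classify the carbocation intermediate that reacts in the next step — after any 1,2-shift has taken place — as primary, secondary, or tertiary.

tertiary

Step 1: Unassisted departure of TsO⁻ (taking the C–O bonding pair) generates a secondary carbocation.
Step 2: A 1,2-methyl shift from the adjacent tert-butyl carbon moves the positive charge from the secondary centre to an adjacent carbon, generating a more stable tertiary carbocation.
The cation rearranges from secondary to tertiary via a 1,2-methyl shift from the adjacent tert-butyl carbon; the tertiary cation is what reacts next.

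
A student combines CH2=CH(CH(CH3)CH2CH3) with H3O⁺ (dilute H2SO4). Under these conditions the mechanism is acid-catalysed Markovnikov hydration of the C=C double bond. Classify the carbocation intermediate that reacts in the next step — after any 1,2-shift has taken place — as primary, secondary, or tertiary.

Step 1: Protonation of the alkene by H3O⁺: the π bond acts as the nucleophile and picks up H⁺, giving the more stable (Markovnikov) secondary carbocation. H2O is released.
Step 2: A 1,2-hydride shift from the adjacent sec-butyl carbon moves the positive charge from the secondary centre to an adjacent carbon, generating a more stable tertiary carbocation.
The cation rearranges from secondary to tertiary via a 1,2-hydride shift from the adjacent sec-butyl carbon; the tertiary cation is what reacts next.

tertiary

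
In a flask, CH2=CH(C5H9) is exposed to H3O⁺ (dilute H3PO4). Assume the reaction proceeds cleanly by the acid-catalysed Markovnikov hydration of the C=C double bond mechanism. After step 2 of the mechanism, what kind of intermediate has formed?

Step 1: Electrophilic addition begins with the π(C=C) electrons forming a bond to the proton of H3O⁺. Following Markovnikov's rule, the resulting cation is secondary. H2O is released.
Step 2: A 1,2-hydride shift from the adjacent cyclopentyl carbon moves the positive charge from the secondary centre to an adjacent carbon, generating a more stable tertiary carbocation.
After step 2 the species present is a tertiary carbocation.

tertiary carbocation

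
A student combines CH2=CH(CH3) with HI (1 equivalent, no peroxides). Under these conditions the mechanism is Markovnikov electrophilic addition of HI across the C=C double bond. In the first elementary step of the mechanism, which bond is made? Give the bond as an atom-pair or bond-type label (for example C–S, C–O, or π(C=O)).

Step 1: Electrophilic addition begins with the π(C=C) electrons forming a bond to the proton of HI. Following Markovnikov's rule, the resulting cation is secondary. The H–I bond breaks heterolytically, releasing I⁻.
The bond formed in this step is the C–H bond.

C–H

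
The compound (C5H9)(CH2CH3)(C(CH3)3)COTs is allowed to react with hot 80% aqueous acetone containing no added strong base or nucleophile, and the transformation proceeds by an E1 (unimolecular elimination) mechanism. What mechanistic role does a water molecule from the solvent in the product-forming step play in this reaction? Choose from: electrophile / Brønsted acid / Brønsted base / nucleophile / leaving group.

Step 2: A water molecule (solvent) deprotonates a β-carbon; as the C–H bond breaks, those electrons form the new alkene π bond.
A water molecule from the solvent in the product-forming step accepts a proton in a proton-transfer step — a Brønsted base.

Brønsted base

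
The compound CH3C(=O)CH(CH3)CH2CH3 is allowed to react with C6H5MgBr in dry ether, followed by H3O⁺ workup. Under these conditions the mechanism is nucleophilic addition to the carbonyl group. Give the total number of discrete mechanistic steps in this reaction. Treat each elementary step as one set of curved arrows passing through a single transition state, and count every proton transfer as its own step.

2

Step 1: the carbanion-like carbon of C6H5MgBr attacks the sp² carbonyl carbon; the C=O π bond breaks and the electrons end up as a lone pair on the alkoxide oxygen of the tetrahedral intermediate.
Step 2: Protonation of the alkoxide by H3O⁺ workup furnishes an alcohol.
Total: 2 elementary steps.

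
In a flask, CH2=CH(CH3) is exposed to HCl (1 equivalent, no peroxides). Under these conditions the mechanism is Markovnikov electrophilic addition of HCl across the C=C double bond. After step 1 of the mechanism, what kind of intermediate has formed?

Step 1: Electrophilic addition begins with the π(C=C) electrons forming a bond to the proton of HCl. Following Markovnikov's rule, the resulting cation is secondary. The H–Cl bond breaks heterolytically, releasing Cl⁻.
After step 1 the species present is a secondary carbocation.

secondary carbocation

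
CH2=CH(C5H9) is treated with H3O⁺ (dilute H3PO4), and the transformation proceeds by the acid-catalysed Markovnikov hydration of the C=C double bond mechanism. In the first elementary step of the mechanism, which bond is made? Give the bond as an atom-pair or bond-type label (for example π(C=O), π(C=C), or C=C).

Step 1: Protonation of the alkene by H3O⁺: the π bond acts as the nucleophile and picks up H⁺, giving the more stable (Markovnikov) secondary carbocation. H2O is released.
The bond formed in this step is the C–H bond.

C–H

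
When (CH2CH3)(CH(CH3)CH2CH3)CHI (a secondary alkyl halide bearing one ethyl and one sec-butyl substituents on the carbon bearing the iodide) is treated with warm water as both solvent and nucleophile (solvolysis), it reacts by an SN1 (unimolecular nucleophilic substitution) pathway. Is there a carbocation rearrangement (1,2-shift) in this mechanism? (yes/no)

The first-formed carbocation is secondary.
The adjacent sec-butyl carbon already bears 2 other carbon substituents and has a hydrogen to migrate; after a 1,2-hydride shift from that carbon the positive charge sits on a tertiary centre.
Tertiary is more stable than secondary, so the shift occurs.

yes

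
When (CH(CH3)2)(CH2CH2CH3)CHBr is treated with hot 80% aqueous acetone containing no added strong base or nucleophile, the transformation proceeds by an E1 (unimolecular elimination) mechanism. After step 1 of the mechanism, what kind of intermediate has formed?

secondary carbocation

Step 1: Ionisation: the C–Br σ-bond cleaves heterolytically; both bonding electrons depart with Br⁻, leaving a secondary carbocation at the α-carbon.
After step 1 the species present is a secondary carbocation.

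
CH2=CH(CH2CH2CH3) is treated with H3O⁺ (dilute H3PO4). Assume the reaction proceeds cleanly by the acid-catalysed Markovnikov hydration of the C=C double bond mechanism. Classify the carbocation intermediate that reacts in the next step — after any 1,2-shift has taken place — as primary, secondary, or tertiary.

secondary

Step 1: Protonation of the alkene by H3O⁺: the π bond acts as the nucleophile and picks up H⁺, giving the more stable (Markovnikov) secondary carbocation. H2O is released.
No single 1,2-shift to an adjacent carbon would give a more-substituted cation, so no rearrangement occurs.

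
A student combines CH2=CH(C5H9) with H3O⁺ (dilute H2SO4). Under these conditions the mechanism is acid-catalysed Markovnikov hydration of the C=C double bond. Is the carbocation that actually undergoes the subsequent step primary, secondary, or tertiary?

Step 1: Electrophilic addition begins with the π(C=C) electrons forming a bond to the proton of H3O⁺. Following Markovnikov's rule, the resulting cation is secondary. H2O is released.
Step 2: A hydride (H with its bonding pair) migrates from the adjacent cyclopentyl carbon to the cationic centre — a 1,2-hydride shift — upgrading the secondary cation to a tertiary one.
The cation rearranges from secondary to tertiary via a 1,2-hydride shift from the adjacent cyclopentyl carbon; the tertiary cation is what reacts next.

tertiary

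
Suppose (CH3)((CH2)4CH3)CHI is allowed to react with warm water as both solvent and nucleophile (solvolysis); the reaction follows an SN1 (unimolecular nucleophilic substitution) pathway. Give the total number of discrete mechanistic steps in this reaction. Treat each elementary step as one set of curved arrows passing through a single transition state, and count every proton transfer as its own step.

Step 1: The C–I bond breaks with both electrons going to the iodide; I⁻ leaves and a secondary carbocation remains.
(No 1,2-shift: no single shift to an adjacent carbon would give a more stable cation.)
Step 2: H2O donates an oxygen lone pair into the empty p orbital of the cation, giving a protonated alcohol (an oxonium ion).
Step 3: Deprotonation of the oxonium oxygen by solvent water yields the neutral alcohol.
Total: 3 elementary steps.

3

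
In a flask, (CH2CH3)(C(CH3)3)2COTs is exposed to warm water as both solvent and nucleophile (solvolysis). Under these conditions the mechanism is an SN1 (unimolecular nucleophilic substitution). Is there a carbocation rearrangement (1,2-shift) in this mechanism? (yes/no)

no

The first-formed carbocation is tertiary.
No single 1,2-shift to an adjacent carbon would produce a more-substituted cation than the one already present, so no rearrangement occurs.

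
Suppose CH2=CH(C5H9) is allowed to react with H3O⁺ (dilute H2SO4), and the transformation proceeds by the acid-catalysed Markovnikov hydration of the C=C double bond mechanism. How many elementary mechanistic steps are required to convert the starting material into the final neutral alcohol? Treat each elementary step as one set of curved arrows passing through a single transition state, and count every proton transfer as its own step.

Step 1: Electrophilic addition begins with the π(C=C) electrons forming a bond to the proton of H3O⁺. Following Markovnikov's rule, the resulting cation is secondary. H2O is released.
Step 2: A 1,2-hydride shift from the adjacent cyclopentyl carbon moves the positive charge from the secondary centre to an adjacent carbon, generating a more stable tertiary carbocation.
Step 3: A lone pair on the oxygen of H2O attacks the carbocation, forming a C–O bond and an oxonium ion (a protonated alcohol).
Step 4: Deprotonation of the oxonium ion by a water molecule delivers the neutral alcohol and regenerates the acid catalyst.
Total: 4 elementary steps.

4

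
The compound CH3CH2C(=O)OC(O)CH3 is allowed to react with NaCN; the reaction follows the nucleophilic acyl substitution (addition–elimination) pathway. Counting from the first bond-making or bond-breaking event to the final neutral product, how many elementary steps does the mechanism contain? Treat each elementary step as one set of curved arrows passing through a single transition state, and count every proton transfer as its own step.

2

Step 1: CN⁻ adds to the carbonyl carbon; the C=O π electrons shift onto oxygen and a tetrahedral alkoxide intermediate forms.
Step 2: Elimination step: re-formation of the carbonyl π bond drives out CH3CO2⁻, giving the new acyl compound.
Total: 2 elementary steps.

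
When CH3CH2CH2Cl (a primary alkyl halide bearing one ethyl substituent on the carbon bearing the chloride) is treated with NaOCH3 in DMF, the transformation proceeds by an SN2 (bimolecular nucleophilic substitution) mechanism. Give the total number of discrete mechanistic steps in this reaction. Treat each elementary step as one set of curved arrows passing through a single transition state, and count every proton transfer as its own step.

1

Step 1: The methoxide nucleophile donates a lone pair from O to the α-carbon in a backside attack; simultaneously the C–Cl σ-bond breaks and both of its electrons leave with Cl⁻. One concerted step with inversion of configuration.
Total: 1 elementary step.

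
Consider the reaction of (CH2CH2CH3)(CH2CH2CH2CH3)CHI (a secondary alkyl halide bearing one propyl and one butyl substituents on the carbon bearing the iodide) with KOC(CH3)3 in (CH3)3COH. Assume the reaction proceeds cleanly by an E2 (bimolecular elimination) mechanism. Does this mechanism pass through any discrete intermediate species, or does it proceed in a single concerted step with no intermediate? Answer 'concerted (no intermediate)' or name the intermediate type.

Concerted anti-periplanar elimination: (CH3)3CO⁻ abstracts a β-H while I⁻ leaves, and the C–H electrons become the new C=C π bond — all in a single transition state.
All bond changes occur in one transition state; no discrete intermediate is formed.

concerted (no intermediate)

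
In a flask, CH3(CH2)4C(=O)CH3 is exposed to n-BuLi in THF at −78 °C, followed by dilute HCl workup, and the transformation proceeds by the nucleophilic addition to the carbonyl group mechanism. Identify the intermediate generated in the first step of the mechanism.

Step 1: the carbanion-like carbon of n-BuLi attacks the sp² carbonyl carbon; the C=O π bond breaks and the electrons end up as a lone pair on the alkoxide oxygen of the tetrahedral intermediate.
After step 1 the species present is a tetrahedral alkoxide intermediate.

tetrahedral alkoxide intermediate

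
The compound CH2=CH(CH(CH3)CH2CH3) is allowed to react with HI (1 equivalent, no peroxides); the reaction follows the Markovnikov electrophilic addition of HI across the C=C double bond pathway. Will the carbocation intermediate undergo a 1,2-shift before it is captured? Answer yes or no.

yes

The first-formed carbocation is secondary.
The adjacent sec-butyl carbon already bears 2 other carbon substituents and has a hydrogen to migrate; after a 1,2-hydride shift from that carbon the positive charge sits on a tertiary centre.
Tertiary is more stable than secondary, so the shift occurs.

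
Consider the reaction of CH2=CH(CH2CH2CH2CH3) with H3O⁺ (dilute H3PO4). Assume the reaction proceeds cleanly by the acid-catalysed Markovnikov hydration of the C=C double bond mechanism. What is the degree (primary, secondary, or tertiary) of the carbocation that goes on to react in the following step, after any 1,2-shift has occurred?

secondary

Step 1: The π electrons of the C=C bond attack a proton of H3O⁺; Markovnikov addition places the new C–H on the less-substituted alkene carbon, so the positive charge ends up on the more-substituted carbon — a secondary carbocation. H2O is released.
No single 1,2-shift to an adjacent carbon would give a more-substituted cation, so no rearrangement occurs.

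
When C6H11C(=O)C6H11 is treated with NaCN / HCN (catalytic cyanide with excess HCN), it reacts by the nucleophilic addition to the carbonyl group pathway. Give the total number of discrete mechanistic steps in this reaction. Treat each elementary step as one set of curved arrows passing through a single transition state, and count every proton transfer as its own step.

Step 1: Nucleophilic addition: CN⁻ adds to the carbonyl carbon, pushing the π(C=O) electron pair onto oxygen and giving a tetrahedral alkoxide.
Step 2: Proton transfer from HCN to the alkoxide furnishes a cyanohydrin (and releases another CN⁻ to continue the reaction).
Total: 2 elementary steps.

2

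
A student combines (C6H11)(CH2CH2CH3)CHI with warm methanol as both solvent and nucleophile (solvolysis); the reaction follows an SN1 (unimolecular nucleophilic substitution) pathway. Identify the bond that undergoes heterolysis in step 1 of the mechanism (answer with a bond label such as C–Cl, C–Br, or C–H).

Step 1: Ionisation: the C–I σ-bond cleaves heterolytically; both bonding electrons depart with I⁻, leaving a secondary carbocation at the α-carbon.
The bond broken in this step is the C–I bond.

C–I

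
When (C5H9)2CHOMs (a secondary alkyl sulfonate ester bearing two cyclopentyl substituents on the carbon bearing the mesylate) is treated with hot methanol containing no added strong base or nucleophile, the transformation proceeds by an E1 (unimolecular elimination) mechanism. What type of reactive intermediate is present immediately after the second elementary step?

tertiary carbocation

Step 1: Unassisted departure of MsO⁻ (taking the C–O bonding pair) generates a secondary carbocation.
Step 2: A 1,2-hydride shift from the adjacent cyclopentyl carbon moves the positive charge from the secondary centre to an adjacent carbon, generating a more stable tertiary carbocation.
After step 2 the species present is a tertiary carbocation.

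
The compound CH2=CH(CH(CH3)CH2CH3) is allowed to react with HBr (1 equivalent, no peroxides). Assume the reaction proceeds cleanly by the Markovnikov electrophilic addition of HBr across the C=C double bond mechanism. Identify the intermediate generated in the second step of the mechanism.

tertiary carbocation

Step 1: Protonation of the alkene by HBr: the π bond acts as the nucleophile and picks up H⁺, giving the more stable (Markovnikov) secondary carbocation. The H–Br bond breaks heterolytically, releasing Br⁻.
Step 2: Carbocation rearrangement: a 1,2-hydride shift from the adjacent sec-butyl carbon converts the initially-formed secondary cation into the more stable tertiary cation.
After step 2 the species present is a tertiary carbocation.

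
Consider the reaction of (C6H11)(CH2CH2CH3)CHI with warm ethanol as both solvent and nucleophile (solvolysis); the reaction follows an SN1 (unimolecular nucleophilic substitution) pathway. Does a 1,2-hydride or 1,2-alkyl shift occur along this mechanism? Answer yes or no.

The first-formed carbocation is secondary.
The adjacent cyclohexyl carbon already bears 2 other carbon substituents and has a hydrogen to migrate; after a 1,2-hydride shift from that carbon the positive charge sits on a tertiary centre.
Tertiary is more stable than secondary, so the shift occurs.

yes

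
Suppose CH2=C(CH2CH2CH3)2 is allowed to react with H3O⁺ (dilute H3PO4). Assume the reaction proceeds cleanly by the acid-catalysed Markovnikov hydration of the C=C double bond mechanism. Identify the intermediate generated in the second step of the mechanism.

Step 1: The π electrons of the C=C bond attack a proton of H3O⁺; Markovnikov addition places the new C–H on the less-substituted alkene carbon, so the positive charge ends up on the more-substituted carbon — a tertiary carbocation. H2O is released.
Step 2: Nucleophilic capture of the cation by H2O produces the protonated alcohol (an oxonium ion).
After step 2 the species present is an oxonium ion.

oxonium ion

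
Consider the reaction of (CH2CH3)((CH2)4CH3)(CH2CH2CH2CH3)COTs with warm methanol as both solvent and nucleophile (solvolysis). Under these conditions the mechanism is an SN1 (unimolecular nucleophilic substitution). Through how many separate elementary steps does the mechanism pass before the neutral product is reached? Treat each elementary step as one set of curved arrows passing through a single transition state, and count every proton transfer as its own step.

Step 1: The C–O bond breaks with both electrons going to the tosylate; TsO⁻ leaves and a tertiary carbocation remains.
(No 1,2-shift: no single shift to an adjacent carbon would give a more stable cation.)
Step 2: A lone pair on the oxygen of CH3OH attacks the carbocation, forming a new C–O σ-bond and an oxonium ion.
Step 3: A second solvent molecule removes the proton on oxygen, giving the neutral ether product.
Total: 3 elementary steps.

3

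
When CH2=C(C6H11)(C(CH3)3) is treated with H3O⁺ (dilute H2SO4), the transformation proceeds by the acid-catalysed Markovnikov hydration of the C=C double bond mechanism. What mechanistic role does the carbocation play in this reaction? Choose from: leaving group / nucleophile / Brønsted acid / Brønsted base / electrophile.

electrophile

Step 2: A lone pair on the oxygen of H2O attacks the carbocation, forming a C–O bond and an oxonium ion (a protonated alcohol).
The carbocation accepts an electron pair into an empty or π* orbital — it is the electrophile.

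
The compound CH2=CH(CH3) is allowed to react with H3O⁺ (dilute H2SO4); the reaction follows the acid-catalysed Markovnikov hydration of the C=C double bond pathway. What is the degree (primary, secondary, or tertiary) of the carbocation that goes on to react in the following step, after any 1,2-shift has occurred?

secondary

Step 1: The π electrons of the C=C bond attack a proton of H3O⁺; Markovnikov addition places the new C–H on the less-substituted alkene carbon, so the positive charge ends up on the more-substituted carbon — a secondary carbocation. H2O is released.
No single 1,2-shift to an adjacent carbon would give a more-substituted cation, so no rearrangement occurs.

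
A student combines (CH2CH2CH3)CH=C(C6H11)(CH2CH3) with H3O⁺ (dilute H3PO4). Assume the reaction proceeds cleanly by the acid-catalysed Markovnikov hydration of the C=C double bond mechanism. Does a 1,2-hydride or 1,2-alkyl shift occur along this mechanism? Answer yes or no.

no

The first-formed carbocation is tertiary.
No single 1,2-shift to an adjacent carbon would produce a more-substituted cation than the one already present, so no rearrangement occurs.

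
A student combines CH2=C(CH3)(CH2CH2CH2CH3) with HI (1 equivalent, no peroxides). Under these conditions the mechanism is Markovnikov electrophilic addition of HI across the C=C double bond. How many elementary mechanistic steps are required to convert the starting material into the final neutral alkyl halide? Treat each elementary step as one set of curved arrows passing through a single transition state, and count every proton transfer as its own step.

2

Step 1: Protonation of the alkene by HI: the π bond acts as the nucleophile and picks up H⁺, giving the more stable (Markovnikov) tertiary carbocation. The H–I bond breaks heterolytically, releasing I⁻.
(No 1,2-shift: no single shift to an adjacent carbon would give a more stable cation.)
Step 2: I⁻ captures the cation: a lone pair on I⁻ fills the empty p orbital, producing the alkyl halide product.
Total: 2 elementary steps.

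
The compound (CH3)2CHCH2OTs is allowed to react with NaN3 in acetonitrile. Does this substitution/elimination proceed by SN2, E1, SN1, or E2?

Conditions: a primary substrate with a strong nucleophile in the polar aprotic solvent acetonitrile.
These conditions are the textbook signature of the SN2 pathway.
An unhindered substrate with a strong nucleophile in a polar aprotic solvent favours one-step backside displacement.

SN2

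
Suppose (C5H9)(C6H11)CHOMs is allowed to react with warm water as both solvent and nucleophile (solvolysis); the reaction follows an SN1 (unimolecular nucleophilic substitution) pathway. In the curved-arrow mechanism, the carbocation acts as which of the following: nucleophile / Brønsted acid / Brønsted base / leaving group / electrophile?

Step 3: H2O donates an oxygen lone pair into the empty p orbital of the cation, giving a protonated alcohol (an oxonium ion).
The carbocation accepts an electron pair into an empty or π* orbital — it is the electrophile.

electrophile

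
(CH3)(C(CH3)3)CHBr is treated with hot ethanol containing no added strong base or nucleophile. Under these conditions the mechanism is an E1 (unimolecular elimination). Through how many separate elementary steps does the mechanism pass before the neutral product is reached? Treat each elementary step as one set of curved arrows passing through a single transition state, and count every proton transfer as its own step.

3

Step 1: The C–Br bond breaks with both electrons going to the bromide; Br⁻ leaves and a secondary carbocation remains.
Step 2: A 1,2-methyl shift from the adjacent tert-butyl carbon moves the positive charge from the secondary centre to an adjacent carbon, generating a more stable tertiary carbocation.
Step 3: An ethanol molecule (solvent) deprotonates a β-carbon; as the C–H bond breaks, those electrons form the new alkene π bond.
Total: 3 elementary steps.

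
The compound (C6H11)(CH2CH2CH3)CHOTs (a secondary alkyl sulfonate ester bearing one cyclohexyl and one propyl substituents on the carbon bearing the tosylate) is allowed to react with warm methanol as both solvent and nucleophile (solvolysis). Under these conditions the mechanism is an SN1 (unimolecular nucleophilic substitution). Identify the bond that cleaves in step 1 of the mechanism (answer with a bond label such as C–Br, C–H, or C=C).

Step 1: The C–O bond breaks with both electrons going to the tosylate; TsO⁻ leaves and a secondary carbocation remains.
The bond broken in this step is the C–O bond.

C–O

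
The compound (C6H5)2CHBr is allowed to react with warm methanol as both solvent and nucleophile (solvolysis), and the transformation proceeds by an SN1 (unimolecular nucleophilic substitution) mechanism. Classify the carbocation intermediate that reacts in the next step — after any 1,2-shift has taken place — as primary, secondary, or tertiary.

Step 1: Ionisation: the C–Br σ-bond cleaves heterolytically; both bonding electrons depart with Br⁻, leaving a secondary carbocation at the α-carbon.
No single 1,2-shift to an adjacent carbon would give a more-substituted cation, so no rearrangement occurs.

secondary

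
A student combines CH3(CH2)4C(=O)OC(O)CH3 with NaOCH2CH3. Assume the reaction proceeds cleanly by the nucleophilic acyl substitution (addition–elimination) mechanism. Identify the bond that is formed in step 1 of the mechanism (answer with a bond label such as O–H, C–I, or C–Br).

Step 1: Nucleophilic addition of CH3CH2O⁻ to the acyl carbon breaks the π(C=O) bond and yields a tetrahedral, anionic intermediate.
The bond formed in this step is the C–O bond.

C–O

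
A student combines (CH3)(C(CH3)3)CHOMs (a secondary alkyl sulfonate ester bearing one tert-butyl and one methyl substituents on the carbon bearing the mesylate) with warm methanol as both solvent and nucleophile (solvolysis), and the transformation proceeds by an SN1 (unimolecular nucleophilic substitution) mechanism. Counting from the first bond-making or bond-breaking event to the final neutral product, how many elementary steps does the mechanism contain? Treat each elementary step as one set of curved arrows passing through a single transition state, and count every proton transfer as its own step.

4

Step 1: Ionisation: the C–O σ-bond cleaves heterolytically; both bonding electrons depart with MsO⁻, leaving a secondary carbocation at the α-carbon.
Step 2: A methyl group with its bonding pair migrates from the adjacent tert-butyl carbon to the cationic centre — a 1,2-methyl shift — upgrading the secondary cation to a tertiary one.
Step 3: A lone pair on the oxygen of CH3OH attacks the carbocation, forming a new C–O σ-bond and an oxonium ion.
Step 4: Deprotonation of the oxonium oxygen by solvent methanol yields the neutral ether.
Total: 4 elementary steps.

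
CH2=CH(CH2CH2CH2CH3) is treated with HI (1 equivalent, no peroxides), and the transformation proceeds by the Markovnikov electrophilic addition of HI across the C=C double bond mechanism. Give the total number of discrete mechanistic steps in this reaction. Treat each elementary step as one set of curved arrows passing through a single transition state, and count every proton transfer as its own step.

Step 1: Electrophilic addition begins with the π(C=C) electrons forming a bond to the proton of HI. Following Markovnikov's rule, the resulting cation is secondary. The H–I bond breaks heterolytically, releasing I⁻.
(No 1,2-shift: no single shift to an adjacent carbon would give a more stable cation.)
Step 2: I⁻ captures the cation: a lone pair on I⁻ fills the empty p orbital, producing the alkyl halide product.
Total: 2 elementary steps.

2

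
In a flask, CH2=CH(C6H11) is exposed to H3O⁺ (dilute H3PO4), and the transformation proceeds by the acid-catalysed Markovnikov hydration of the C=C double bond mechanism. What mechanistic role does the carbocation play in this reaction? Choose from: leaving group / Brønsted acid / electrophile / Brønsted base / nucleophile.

Step 3: Water acts as the nucleophile: an oxygen lone pair bonds to the cationic carbon, giving an oxonium-ion intermediate.
The carbocation accepts an electron pair into an empty or π* orbital — it is the electrophile.

electrophile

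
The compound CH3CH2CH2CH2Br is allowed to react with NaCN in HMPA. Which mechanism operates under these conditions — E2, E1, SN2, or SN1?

Conditions: a primary substrate with a strong nucleophile in the polar aprotic solvent HMPA.
These conditions are the textbook signature of the SN2 pathway.
An unhindered substrate with a strong nucleophile in a polar aprotic solvent favours one-step backside displacement.

SN2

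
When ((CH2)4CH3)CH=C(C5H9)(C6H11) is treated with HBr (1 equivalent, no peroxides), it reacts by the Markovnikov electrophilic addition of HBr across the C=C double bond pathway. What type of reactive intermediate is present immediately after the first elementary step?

Step 1: The π electrons of the C=C bond attack a proton of HBr; Markovnikov addition places the new C–H on the less-substituted alkene carbon, so the positive charge ends up on the more-substituted carbon — a tertiary carbocation. The H–Br bond breaks heterolytically, releasing Br⁻.
After step 1 the species present is a tertiary carbocation.

tertiary carbocation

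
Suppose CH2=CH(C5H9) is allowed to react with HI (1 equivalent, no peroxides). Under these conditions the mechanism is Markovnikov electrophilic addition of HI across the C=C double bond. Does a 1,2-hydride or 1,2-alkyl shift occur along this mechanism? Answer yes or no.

yes

The first-formed carbocation is secondary.
The adjacent cyclopentyl carbon already bears 2 other carbon substituents and has a hydrogen to migrate; after a 1,2-hydride shift from that carbon the positive charge sits on a tertiary centre.
Tertiary is more stable than secondary, so the shift occurs.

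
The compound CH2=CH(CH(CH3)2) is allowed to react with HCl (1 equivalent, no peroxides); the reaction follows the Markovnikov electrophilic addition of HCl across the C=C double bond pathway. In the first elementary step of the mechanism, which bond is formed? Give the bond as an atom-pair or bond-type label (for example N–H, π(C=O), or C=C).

C–H

Step 1: Electrophilic addition begins with the π(C=C) electrons forming a bond to the proton of HCl. Following Markovnikov's rule, the resulting cation is secondary. The H–Cl bond breaks heterolytically, releasing Cl⁻.
The bond formed in this step is the C–H bond.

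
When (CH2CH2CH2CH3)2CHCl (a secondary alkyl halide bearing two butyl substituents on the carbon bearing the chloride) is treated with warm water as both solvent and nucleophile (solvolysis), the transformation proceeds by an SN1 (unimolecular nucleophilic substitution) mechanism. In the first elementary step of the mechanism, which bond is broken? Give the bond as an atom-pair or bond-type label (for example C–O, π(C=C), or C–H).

C–Cl

Step 1: Rate-determining heterolysis of the C–Cl bond gives Cl⁻ and a secondary carbocation.
The bond broken in this step is the C–Cl bond.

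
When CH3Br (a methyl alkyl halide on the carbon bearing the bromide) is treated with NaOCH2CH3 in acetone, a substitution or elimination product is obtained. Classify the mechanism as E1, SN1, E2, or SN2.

Conditions: a methyl substrate with a strong nucleophile in the polar aprotic solvent acetone.
These conditions are the textbook signature of the SN2 pathway.
An unhindered substrate with a strong nucleophile in a polar aprotic solvent favours one-step backside displacement.

SN2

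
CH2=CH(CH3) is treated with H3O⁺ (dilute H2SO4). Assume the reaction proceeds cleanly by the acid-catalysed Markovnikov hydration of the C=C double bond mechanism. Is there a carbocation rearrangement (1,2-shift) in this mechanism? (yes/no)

no

The first-formed carbocation is secondary.
No single 1,2-shift to an adjacent carbon would produce a more-substituted cation than the one already present, so no rearrangement occurs.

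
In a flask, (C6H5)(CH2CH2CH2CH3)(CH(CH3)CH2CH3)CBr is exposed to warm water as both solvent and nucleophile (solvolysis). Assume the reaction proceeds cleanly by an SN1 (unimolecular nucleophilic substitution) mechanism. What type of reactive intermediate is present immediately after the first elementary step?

tertiary carbocation

Step 1: Ionisation: the C–Br σ-bond cleaves heterolytically; both bonding electrons depart with Br⁻, leaving a tertiary carbocation at the α-carbon.
After step 1 the species present is a tertiary carbocation.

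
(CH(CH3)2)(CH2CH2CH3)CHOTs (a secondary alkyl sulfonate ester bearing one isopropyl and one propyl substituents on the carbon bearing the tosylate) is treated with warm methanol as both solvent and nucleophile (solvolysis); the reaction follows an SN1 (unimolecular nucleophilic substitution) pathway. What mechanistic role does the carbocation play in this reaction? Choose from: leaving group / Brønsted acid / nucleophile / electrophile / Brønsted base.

electrophile

Step 3: Nucleophilic capture: the oxygen of CH3OH bonds to the cationic carbon, producing an oxonium-ion intermediate.
The carbocation accepts an electron pair into an empty or π* orbital — it is the electrophile.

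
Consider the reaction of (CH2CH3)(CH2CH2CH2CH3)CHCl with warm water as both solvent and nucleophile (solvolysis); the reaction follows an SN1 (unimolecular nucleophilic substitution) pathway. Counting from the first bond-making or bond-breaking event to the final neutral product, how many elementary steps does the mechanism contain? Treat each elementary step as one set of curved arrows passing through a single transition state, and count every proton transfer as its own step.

3

Step 1: Unassisted departure of Cl⁻ (taking the C–Cl bonding pair) generates a secondary carbocation.
(No 1,2-shift: no single shift to an adjacent carbon would give a more stable cation.)
Step 2: A lone pair on the oxygen of H2O attacks the carbocation, forming a new C–O σ-bond and an oxonium ion.
Step 3: Proton transfer from the O–H of the oxonium ion to a solvent molecule delivers the neutral alcohol.
Total: 3 elementary steps.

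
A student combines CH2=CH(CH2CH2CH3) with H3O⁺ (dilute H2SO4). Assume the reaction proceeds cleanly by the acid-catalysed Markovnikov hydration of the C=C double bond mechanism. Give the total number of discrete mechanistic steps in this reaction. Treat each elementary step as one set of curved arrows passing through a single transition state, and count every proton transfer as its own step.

Step 1: Electrophilic addition begins with the π(C=C) electrons forming a bond to the proton of H3O⁺. Following Markovnikov's rule, the resulting cation is secondary. H2O is released.
(No 1,2-shift: no single shift to an adjacent carbon would give a more stable cation.)
Step 2: Nucleophilic capture of the cation by H2O produces the protonated alcohol (an oxonium ion).
Step 3: Deprotonation of the oxonium ion by a water molecule delivers the neutral alcohol and regenerates the acid catalyst.
Total: 3 elementary steps.

3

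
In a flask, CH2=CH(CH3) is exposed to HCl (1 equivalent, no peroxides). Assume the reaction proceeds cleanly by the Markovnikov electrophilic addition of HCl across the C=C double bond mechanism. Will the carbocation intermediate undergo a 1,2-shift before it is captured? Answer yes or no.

no

The first-formed carbocation is secondary.
No single 1,2-shift to an adjacent carbon would produce a more-substituted cation than the one already present, so no rearrangement occurs.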